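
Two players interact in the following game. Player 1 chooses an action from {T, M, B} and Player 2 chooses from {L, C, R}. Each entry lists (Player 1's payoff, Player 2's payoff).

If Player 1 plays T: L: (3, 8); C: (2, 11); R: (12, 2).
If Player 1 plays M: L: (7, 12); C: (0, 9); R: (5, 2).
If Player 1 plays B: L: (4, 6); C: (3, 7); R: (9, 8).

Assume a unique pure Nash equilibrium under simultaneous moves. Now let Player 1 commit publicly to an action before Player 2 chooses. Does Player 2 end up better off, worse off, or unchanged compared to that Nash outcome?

Solve by backward induction (Player 1 leads).
- T: BR = C, leader payoff 2.
- M: BR = L, leader payoff 7.
- B: BR = R, leader payoff 9.
Maximizing over 2, 7, 9, Player 1 chooses B. Subgame-perfect outcome: (B, R) with payoffs (9, 8).
Under simultaneous play:
Player 1's best replies: L→M; C→B; R→T.
Player 2's best replies: T→C; M→L; B→R.
Only (M, L) has each player best-responding; Nash payoffs (7, 12).
Player 2 earns 8 sequentially versus 12 at the Nash outcome: worse off.

worse off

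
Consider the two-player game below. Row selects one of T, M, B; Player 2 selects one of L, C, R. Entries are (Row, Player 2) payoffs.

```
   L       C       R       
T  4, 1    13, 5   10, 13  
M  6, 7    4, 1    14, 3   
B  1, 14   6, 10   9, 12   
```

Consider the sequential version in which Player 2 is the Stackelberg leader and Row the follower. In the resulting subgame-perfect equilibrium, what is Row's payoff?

Backward induction with Player 2 moving first.
- L → Row plays M (best of 4, 6, 1); Player 2 gets 7.
- C → Row plays T (best of 13, 4, 6); Player 2 gets 5.
- R → Row plays M (best of 10, 14, 9); Player 2 gets 3.
Among 7, 5, 3, the best is 7 at L. Subgame-perfect outcome: (M, L) with payoffs (6, 7).

6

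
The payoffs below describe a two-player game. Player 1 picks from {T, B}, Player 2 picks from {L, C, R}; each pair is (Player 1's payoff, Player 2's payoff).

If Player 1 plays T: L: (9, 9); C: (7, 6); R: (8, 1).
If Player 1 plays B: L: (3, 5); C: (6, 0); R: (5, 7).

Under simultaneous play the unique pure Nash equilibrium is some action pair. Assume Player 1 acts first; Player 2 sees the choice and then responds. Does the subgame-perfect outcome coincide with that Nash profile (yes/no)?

yes

Solve by backward induction (Player 1 leads).
- T: BR = L, leader payoff 9.
- B: BR = R, leader payoff 5.
Player 1's induced payoffs are 9, 5, so Player 1 commits to T. Subgame-perfect outcome: (T, L) with payoffs (9, 9).
Now find the simultaneous Nash equilibrium.
Player 1's best replies: L→T; C→T; R→T.
Player 2's best replies: T→L; B→R.
Only (T, L) has each player best-responding; Nash payoffs (9, 9).
Sequential outcome (T, L) coincides with the Nash profile (T, L).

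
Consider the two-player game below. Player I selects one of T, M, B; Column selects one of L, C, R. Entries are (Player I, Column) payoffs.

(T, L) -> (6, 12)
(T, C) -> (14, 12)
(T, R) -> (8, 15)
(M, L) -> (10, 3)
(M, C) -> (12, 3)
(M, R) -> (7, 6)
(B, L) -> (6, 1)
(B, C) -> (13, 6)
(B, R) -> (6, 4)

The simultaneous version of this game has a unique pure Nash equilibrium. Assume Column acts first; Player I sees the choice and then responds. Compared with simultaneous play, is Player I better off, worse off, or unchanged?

Backward induction with Column moving first.
- L: BR = M, leader payoff 3.
- C: BR = T, leader payoff 12.
- R: BR = T, leader payoff 15.
Maximizing over 3, 12, 15, Column chooses R. Subgame-perfect outcome: (T, R) with payoffs (8, 15).
For the simultaneous game, intersect best replies.
Player I's best replies: L→M; C→T; R→T.
Column's best replies: T→R; M→R; B→C.
The unique mutual best reply is (T, R), giving (8, 15).
Player I earns 8 sequentially versus 8 at the Nash outcome: unchanged.

unchanged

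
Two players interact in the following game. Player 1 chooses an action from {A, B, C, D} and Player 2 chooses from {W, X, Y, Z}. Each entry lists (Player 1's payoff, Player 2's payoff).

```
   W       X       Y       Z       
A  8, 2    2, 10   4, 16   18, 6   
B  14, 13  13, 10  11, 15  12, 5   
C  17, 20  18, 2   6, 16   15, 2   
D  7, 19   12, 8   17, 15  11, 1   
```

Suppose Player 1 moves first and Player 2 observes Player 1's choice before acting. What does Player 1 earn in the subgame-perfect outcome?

Player 2 best-responds to each possible Player 1 move:
- A → Player 2 plays Y (best of 2, 10, 16, 6); Player 1 gets 4.
- B → Player 2 plays Y (best of 13, 10, 15, 5); Player 1 gets 11.
- C → Player 2 plays W (best of 20, 2, 16, 2); Player 1 gets 17.
- D → Player 2 plays W (best of 19, 8, 15, 1); Player 1 gets 7.
Player 1's induced payoffs are 4, 11, 17, 7, so Player 1 commits to C. Subgame-perfect outcome: (C, W) with payoffs (17, 20).

17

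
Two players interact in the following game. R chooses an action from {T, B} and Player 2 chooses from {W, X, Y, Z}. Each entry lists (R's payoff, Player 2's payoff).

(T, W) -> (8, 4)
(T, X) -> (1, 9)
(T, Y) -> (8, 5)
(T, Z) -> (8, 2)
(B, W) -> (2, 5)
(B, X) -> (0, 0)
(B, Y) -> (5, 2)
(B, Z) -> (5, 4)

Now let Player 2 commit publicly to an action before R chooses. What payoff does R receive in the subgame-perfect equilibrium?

R best-responds to each possible Player 2 move:
- W: R compares 8, 2 and picks T; Player 2 would get 4.
- X: R compares 1, 0 and picks T; Player 2 would get 9.
- Y: R compares 8, 5 and picks T; Player 2 would get 5.
- Z: R compares 8, 5 and picks T; Player 2 would get 2.
Player 2's induced payoffs are 4, 9, 5, 2, so Player 2 commits to X. Subgame-perfect outcome: (T, X) with payoffs (1, 9).

1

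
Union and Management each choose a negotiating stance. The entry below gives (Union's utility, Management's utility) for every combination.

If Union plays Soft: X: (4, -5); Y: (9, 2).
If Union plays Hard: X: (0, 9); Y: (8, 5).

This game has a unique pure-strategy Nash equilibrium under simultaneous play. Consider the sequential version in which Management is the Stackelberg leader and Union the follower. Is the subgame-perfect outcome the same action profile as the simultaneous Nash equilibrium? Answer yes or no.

Work backward from Union's decision.
- X: BR = Soft, leader payoff -5.
- Y: BR = Soft, leader payoff 2.
Maximizing over -5, 2, Management chooses Y. Subgame-perfect outcome: (Soft, Y) with payoffs (9, 2).
For the simultaneous game, intersect best replies.
Union's best replies: X→Soft; Y→Soft.
Management's best replies: Soft→Y; Hard→X.
Only (Soft, Y) has each player best-responding; Nash payoffs (9, 2).
Sequential outcome (Soft, Y) coincides with the Nash profile (Soft, Y).

yes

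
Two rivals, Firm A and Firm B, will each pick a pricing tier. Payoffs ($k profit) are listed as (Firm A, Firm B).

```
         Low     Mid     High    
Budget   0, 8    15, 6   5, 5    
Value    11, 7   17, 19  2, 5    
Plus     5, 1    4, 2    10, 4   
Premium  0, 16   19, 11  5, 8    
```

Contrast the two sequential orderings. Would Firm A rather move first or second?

second

If Firm A leads: Firm B's best replies are Budget→Low, Value→Mid, Plus→High, Premium→Low; Firm A's induced payoffs 0, 17, 10, 0; outcome (Value, Mid), payoffs (17, 19).
If Firm B leads: Firm A's best replies are Low→Value, Mid→Premium, High→Plus; Firm B's induced payoffs 7, 11, 4; outcome (Premium, Mid), payoffs (19, 11).
Firm A gets 17 moving first and 19 moving second, so Firm A prefers to move second.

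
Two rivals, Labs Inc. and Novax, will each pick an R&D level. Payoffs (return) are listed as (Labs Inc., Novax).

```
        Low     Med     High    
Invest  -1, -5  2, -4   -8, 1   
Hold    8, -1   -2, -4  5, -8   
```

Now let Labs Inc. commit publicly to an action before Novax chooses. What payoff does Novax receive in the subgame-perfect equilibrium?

Backward induction with Labs Inc. moving first.
- Invest → Novax plays High (best of -5, -4, 1); Labs Inc. gets -8.
- Hold → Novax plays Low (best of -1, -4, -8); Labs Inc. gets 8.
Maximizing over -8, 8, Labs Inc. chooses Hold. Subgame-perfect outcome: (Hold, Low) with payoffs (8, -1).

-1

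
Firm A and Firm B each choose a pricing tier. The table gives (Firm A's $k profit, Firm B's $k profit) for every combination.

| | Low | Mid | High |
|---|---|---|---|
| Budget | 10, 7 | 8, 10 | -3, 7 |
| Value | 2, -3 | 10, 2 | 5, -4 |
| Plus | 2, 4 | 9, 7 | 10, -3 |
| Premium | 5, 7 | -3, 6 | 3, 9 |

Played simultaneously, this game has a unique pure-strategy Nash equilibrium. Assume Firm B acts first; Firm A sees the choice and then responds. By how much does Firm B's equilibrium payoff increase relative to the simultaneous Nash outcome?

Work backward from Firm A's decision.
- Low: BR = Budget, leader payoff 7.
- Mid: BR = Value, leader payoff 2.
- High: BR = Plus, leader payoff -3.
Among 7, 2, -3, the best is 7 at Low. Subgame-perfect outcome: (Budget, Low) with payoffs (10, 7).
For the simultaneous game, intersect best replies.
Firm A's best replies: Low→Budget; Mid→Value; High→Plus.
Firm B's best replies: Budget→Mid; Value→Mid; Plus→Mid; Premium→High.
Only (Value, Mid) has each player best-responding; Nash payoffs (10, 2).
Firm B's commitment gain: 7 − 2 = 5.

5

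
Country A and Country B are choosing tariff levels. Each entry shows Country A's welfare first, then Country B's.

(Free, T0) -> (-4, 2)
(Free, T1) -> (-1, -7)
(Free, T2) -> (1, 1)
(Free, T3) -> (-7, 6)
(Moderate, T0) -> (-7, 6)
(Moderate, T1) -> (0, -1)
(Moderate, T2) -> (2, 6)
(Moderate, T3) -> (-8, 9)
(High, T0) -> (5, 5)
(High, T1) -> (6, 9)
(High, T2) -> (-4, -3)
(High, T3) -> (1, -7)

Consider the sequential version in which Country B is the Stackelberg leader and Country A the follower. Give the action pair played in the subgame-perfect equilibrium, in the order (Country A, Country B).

(High, T1)

Work backward from Country A's decision.
- T0: BR = High, leader payoff 5.
- T1: BR = High, leader payoff 9.
- T2: BR = Moderate, leader payoff 6.
- T3: BR = High, leader payoff -7.
Country B's induced payoffs are 5, 9, 6, -7, so Country B commits to T1. Subgame-perfect outcome: (High, T1) with payoffs (6, 9).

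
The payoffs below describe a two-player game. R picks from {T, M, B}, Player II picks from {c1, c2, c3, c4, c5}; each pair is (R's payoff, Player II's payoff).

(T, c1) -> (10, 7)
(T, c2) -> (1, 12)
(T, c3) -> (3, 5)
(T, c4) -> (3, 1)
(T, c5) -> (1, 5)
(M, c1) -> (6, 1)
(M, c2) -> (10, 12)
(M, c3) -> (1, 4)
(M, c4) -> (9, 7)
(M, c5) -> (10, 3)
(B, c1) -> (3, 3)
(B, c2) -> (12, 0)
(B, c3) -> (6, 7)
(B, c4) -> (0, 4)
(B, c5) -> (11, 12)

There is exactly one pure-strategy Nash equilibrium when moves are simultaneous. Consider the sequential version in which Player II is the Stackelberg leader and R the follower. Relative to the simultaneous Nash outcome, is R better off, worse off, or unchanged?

unchanged

Work backward from R's decision.
- c1 → R plays T (best of 10, 6, 3); Player II gets 7.
- c2 → R plays B (best of 1, 10, 12); Player II gets 0.
- c3 → R plays B (best of 3, 1, 6); Player II gets 7.
- c4 → R plays M (best of 3, 9, 0); Player II gets 7.
- c5 → R plays B (best of 1, 10, 11); Player II gets 12.
Among 7, 0, 7, 7, 12, the best is 12 at c5. Subgame-perfect outcome: (B, c5) with payoffs (11, 12).
Now find the simultaneous Nash equilibrium.
R's best replies: c1→T; c2→B; c3→B; c4→M; c5→B.
Player II's best replies: T→c2; M→c2; B→c5.
The unique mutual best reply is (B, c5), giving (11, 12).
R earns 11 sequentially versus 11 at the Nash outcome: unchanged.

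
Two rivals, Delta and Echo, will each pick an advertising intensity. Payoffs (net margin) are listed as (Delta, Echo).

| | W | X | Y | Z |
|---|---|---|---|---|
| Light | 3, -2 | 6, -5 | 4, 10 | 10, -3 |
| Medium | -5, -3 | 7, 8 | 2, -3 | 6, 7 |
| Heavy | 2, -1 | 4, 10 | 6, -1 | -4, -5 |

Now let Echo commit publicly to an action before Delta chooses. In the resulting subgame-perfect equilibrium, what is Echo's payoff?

8

Solve by backward induction (Echo leads).
- W: BR = Light, leader payoff -2.
- X: BR = Medium, leader payoff 8.
- Y: BR = Heavy, leader payoff -1.
- Z: BR = Light, leader payoff -3.
Among -2, 8, -1, -3, the best is 8 at X. Subgame-perfect outcome: (Medium, X) with payoffs (7, 8).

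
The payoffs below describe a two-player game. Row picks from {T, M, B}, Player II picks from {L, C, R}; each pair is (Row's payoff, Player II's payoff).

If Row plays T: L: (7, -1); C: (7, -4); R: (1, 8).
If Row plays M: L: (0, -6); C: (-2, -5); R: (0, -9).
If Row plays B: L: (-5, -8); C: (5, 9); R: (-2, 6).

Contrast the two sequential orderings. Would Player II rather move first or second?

second

If Row leads: Player II's best replies are T→R, M→C, B→C; Row's induced payoffs 1, -2, 5; outcome (B, C), payoffs (5, 9).
If Player II leads: Row's best replies are L→T, C→T, R→T; Player II's induced payoffs -1, -4, 8; outcome (T, R), payoffs (1, 8).
Player II gets 8 moving first and 9 moving second, so Player II prefers to move second.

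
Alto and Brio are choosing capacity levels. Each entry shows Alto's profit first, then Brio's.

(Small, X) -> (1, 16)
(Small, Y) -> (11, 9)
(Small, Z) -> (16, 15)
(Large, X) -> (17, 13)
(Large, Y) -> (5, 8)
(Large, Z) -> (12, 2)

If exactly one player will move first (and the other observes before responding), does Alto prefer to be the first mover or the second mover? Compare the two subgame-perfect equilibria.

If Alto leads: Brio's best replies are Small→X, Large→X; Alto's induced payoffs 1, 17; outcome (Large, X), payoffs (17, 13).
If Brio leads: Alto's best replies are X→Large, Y→Small, Z→Small; Brio's induced payoffs 13, 9, 15; outcome (Small, Z), payoffs (16, 15).
Alto gets 17 moving first and 16 moving second, so Alto prefers to move first.

first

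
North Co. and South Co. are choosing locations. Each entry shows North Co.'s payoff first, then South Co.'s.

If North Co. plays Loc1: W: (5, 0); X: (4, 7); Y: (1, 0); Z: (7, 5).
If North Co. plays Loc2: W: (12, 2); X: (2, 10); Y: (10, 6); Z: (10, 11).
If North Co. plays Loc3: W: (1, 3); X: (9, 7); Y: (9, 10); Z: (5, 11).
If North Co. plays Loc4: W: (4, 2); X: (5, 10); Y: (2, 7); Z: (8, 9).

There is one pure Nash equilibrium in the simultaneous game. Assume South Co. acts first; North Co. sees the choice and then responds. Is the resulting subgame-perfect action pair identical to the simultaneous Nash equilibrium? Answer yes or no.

yes

North Co. best-responds to each possible South Co. move:
- W: BR = Loc2, leader payoff 2.
- X: BR = Loc3, leader payoff 7.
- Y: BR = Loc2, leader payoff 6.
- Z: BR = Loc2, leader payoff 11.
Among 2, 7, 6, 11, the best is 11 at Z. Subgame-perfect outcome: (Loc2, Z) with payoffs (10, 11).
Under simultaneous play:
North Co.'s best replies: W→Loc2; X→Loc3; Y→Loc2; Z→Loc2.
South Co.'s best replies: Loc1→X; Loc2→Z; Loc3→Z; Loc4→X.
The unique mutual best reply is (Loc2, Z), giving (10, 11).
Sequential outcome (Loc2, Z) coincides with the Nash profile (Loc2, Z).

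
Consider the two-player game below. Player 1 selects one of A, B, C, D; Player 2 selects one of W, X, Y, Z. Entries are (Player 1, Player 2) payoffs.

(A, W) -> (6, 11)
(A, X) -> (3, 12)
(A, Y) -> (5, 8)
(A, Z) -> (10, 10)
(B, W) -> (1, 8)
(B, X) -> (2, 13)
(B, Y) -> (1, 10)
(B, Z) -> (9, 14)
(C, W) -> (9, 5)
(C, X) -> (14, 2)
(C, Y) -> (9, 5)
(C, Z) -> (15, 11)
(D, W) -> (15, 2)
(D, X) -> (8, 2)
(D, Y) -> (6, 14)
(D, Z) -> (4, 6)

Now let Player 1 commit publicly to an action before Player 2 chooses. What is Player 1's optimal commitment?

C

Solve by backward induction (Player 1 leads).
- A: Player 2 compares 11, 12, 8, 10 and picks X; Player 1 would get 3.
- B: Player 2 compares 8, 13, 10, 14 and picks Z; Player 1 would get 9.
- C: Player 2 compares 5, 2, 5, 11 and picks Z; Player 1 would get 15.
- D: Player 2 compares 2, 2, 14, 6 and picks Y; Player 1 would get 6.
Among 3, 9, 15, 6, the best is 15 at C. Subgame-perfect outcome: (C, Z) with payoffs (15, 11).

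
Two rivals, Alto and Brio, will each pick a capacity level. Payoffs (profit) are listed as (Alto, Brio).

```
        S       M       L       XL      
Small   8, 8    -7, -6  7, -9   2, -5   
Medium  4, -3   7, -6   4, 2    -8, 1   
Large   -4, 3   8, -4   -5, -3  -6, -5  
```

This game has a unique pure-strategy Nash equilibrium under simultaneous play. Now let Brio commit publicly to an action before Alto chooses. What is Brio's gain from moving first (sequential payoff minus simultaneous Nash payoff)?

0

Alto best-responds to each possible Brio move:
- S: Alto compares 8, 4, -4 and picks Small; Brio would get 8.
- M: Alto compares -7, 7, 8 and picks Large; Brio would get -4.
- L: Alto compares 7, 4, -5 and picks Small; Brio would get -9.
- XL: Alto compares 2, -8, -6 and picks Small; Brio would get -5.
Maximizing over 8, -4, -9, -5, Brio chooses S. Subgame-perfect outcome: (Small, S) with payoffs (8, 8).
Under simultaneous play:
Alto's best replies: S→Small; M→Large; L→Small; XL→Small.
Brio's best replies: Small→S; Medium→L; Large→S.
The unique mutual best reply is (Small, S), giving (8, 8).
Brio's commitment gain: 8 − 8 = 0.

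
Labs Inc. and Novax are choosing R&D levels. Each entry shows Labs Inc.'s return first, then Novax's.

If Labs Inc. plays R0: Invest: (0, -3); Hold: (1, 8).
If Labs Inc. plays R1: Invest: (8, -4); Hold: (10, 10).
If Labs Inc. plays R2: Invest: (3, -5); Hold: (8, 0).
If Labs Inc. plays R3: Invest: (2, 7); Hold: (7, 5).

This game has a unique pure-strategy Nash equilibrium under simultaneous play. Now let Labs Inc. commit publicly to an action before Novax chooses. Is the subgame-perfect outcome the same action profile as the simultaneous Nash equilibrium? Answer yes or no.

yes

Work backward from Novax's decision.
- R0: BR = Hold, leader payoff 1.
- R1: BR = Hold, leader payoff 10.
- R2: BR = Hold, leader payoff 8.
- R3: BR = Invest, leader payoff 2.
Among 1, 10, 8, 2, the best is 10 at R1. Subgame-perfect outcome: (R1, Hold) with payoffs (10, 10).
Now find the simultaneous Nash equilibrium.
Labs Inc.'s best replies: Invest→R1; Hold→R1.
Novax's best replies: R0→Hold; R1→Hold; R2→Hold; R3→Invest.
Only (R1, Hold) has each player best-responding; Nash payoffs (10, 10).
Sequential outcome (R1, Hold) coincides with the Nash profile (R1, Hold).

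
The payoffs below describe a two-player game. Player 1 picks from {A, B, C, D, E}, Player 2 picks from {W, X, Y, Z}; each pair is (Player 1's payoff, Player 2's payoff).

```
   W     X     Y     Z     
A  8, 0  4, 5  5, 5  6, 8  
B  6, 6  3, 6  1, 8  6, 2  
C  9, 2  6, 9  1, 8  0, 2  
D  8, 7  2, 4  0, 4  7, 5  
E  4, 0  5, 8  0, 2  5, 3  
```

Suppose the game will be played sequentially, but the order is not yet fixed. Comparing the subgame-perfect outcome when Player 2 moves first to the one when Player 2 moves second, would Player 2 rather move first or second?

If Player 1 leads: Player 2's best replies are A→Z, B→Y, C→X, D→W, E→X; Player 1's induced payoffs 6, 1, 6, 8, 5; outcome (D, W), payoffs (8, 7).
If Player 2 leads: Player 1's best replies are W→C, X→C, Y→A, Z→D; Player 2's induced payoffs 2, 9, 5, 5; outcome (C, X), payoffs (6, 9).
Player 2 gets 9 moving first and 7 moving second, so Player 2 prefers to move first.

first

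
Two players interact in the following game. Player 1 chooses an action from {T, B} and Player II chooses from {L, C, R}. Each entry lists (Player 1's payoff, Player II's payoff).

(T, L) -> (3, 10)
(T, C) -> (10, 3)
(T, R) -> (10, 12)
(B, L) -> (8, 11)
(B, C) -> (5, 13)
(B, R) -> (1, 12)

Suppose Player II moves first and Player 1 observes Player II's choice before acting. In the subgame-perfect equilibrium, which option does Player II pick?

R

Solve by backward induction (Player II leads).
- L: Player 1 compares 3, 8 and picks B; Player II would get 11.
- C: Player 1 compares 10, 5 and picks T; Player II would get 3.
- R: Player 1 compares 10, 1 and picks T; Player II would get 12.
Among 11, 3, 12, the best is 12 at R. Subgame-perfect outcome: (T, R) with payoffs (10, 12).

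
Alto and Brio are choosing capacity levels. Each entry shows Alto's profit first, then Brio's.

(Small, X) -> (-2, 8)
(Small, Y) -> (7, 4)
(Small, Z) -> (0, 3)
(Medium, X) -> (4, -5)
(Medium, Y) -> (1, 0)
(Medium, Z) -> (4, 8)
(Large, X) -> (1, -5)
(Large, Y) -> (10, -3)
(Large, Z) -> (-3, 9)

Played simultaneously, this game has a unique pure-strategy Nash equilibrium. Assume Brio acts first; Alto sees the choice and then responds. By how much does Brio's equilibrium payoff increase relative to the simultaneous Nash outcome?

Backward induction with Brio moving first.
- X → Alto plays Medium (best of -2, 4, 1); Brio gets -5.
- Y → Alto plays Large (best of 7, 1, 10); Brio gets -3.
- Z → Alto plays Medium (best of 0, 4, -3); Brio gets 8.
Brio's induced payoffs are -5, -3, 8, so Brio commits to Z. Subgame-perfect outcome: (Medium, Z) with payoffs (4, 8).
Under simultaneous play:
Alto's best replies: X→Medium; Y→Large; Z→Medium.
Brio's best replies: Small→X; Medium→Z; Large→Z.
The unique mutual best reply is (Medium, Z), giving (4, 8).
Brio's commitment gain: 8 − 8 = 0.

0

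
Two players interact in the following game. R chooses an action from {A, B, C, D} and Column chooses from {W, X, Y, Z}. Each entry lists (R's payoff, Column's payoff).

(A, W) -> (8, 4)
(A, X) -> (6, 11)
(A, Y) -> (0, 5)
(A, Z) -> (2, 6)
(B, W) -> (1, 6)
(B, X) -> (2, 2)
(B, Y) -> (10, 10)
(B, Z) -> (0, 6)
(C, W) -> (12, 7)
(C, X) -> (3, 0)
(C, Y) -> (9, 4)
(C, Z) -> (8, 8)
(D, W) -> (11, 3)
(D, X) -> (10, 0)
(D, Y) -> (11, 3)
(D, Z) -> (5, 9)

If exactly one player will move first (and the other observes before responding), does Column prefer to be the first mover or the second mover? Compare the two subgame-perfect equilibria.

second

If R leads: Column's best replies are A→X, B→Y, C→Z, D→Z; R's induced payoffs 6, 10, 8, 5; outcome (B, Y), payoffs (10, 10).
If Column leads: R's best replies are W→C, X→D, Y→D, Z→C; Column's induced payoffs 7, 0, 3, 8; outcome (C, Z), payoffs (8, 8).
Column gets 8 moving first and 10 moving second, so Column prefers to move second.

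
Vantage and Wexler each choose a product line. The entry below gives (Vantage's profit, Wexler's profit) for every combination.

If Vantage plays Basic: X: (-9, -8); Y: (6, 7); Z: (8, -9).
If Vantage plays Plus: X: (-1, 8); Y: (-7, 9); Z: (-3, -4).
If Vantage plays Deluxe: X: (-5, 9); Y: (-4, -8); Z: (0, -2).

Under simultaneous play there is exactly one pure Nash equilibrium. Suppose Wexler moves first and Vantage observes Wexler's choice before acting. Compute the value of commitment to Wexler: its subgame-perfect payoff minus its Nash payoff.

Vantage best-responds to each possible Wexler move:
- X: BR = Plus, leader payoff 8.
- Y: BR = Basic, leader payoff 7.
- Z: BR = Basic, leader payoff -9.
Wexler's induced payoffs are 8, 7, -9, so Wexler commits to X. Subgame-perfect outcome: (Plus, X) with payoffs (-1, 8).
For the simultaneous game, intersect best replies.
Vantage's best replies: X→Plus; Y→Basic; Z→Basic.
Wexler's best replies: Basic→Y; Plus→Y; Deluxe→X.
The unique mutual best reply is (Basic, Y), giving (6, 7).
Wexler's commitment gain: 8 − 7 = 1.

1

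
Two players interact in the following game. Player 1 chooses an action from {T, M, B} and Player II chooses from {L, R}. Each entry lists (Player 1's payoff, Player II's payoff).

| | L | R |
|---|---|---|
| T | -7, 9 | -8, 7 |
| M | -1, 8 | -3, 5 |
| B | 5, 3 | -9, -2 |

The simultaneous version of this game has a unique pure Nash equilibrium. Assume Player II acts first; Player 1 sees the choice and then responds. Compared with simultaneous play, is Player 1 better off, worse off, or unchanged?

worse off

Backward induction with Player II moving first.
- L: BR = B, leader payoff 3.
- R: BR = M, leader payoff 5.
Player II's induced payoffs are 3, 5, so Player II commits to R. Subgame-perfect outcome: (M, R) with payoffs (-3, 5).
Under simultaneous play:
Player 1's best replies: L→B; R→M.
Player II's best replies: T→L; M→L; B→L.
Only (B, L) has each player best-responding; Nash payoffs (5, 3).
Player 1 earns -3 sequentially versus 5 at the Nash outcome: worse off.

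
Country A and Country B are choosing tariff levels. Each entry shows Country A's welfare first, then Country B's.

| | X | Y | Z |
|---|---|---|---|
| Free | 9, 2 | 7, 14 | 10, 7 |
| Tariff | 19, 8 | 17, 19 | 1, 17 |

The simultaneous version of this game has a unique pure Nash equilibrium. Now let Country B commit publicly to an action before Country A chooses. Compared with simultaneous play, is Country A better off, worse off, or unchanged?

unchanged

Solve by backward induction (Country B leads).
- X: BR = Tariff, leader payoff 8.
- Y: BR = Tariff, leader payoff 19.
- Z: BR = Free, leader payoff 7.
Maximizing over 8, 19, 7, Country B chooses Y. Subgame-perfect outcome: (Tariff, Y) with payoffs (17, 19).
Under simultaneous play:
Country A's best replies: X→Tariff; Y→Tariff; Z→Free.
Country B's best replies: Free→Y; Tariff→Y.
Only (Tariff, Y) has each player best-responding; Nash payoffs (17, 19).
Country A earns 17 sequentially versus 17 at the Nash outcome: unchanged.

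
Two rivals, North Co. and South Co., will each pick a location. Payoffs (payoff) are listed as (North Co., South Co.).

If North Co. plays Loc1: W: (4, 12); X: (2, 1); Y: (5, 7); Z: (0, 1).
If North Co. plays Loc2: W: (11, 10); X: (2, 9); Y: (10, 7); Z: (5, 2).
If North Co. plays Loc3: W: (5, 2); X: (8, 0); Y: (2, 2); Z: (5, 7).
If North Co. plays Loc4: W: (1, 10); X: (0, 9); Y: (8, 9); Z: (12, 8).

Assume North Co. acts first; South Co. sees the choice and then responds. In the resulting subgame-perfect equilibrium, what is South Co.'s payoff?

10

South Co. best-responds to each possible North Co. move:
- Loc1: South Co. compares 12, 1, 7, 1 and picks W; North Co. would get 4.
- Loc2: South Co. compares 10, 9, 7, 2 and picks W; North Co. would get 11.
- Loc3: South Co. compares 2, 0, 2, 7 and picks Z; North Co. would get 5.
- Loc4: South Co. compares 10, 9, 9, 8 and picks W; North Co. would get 1.
Among 4, 11, 5, 1, the best is 11 at Loc2. Subgame-perfect outcome: (Loc2, W) with payoffs (11, 10).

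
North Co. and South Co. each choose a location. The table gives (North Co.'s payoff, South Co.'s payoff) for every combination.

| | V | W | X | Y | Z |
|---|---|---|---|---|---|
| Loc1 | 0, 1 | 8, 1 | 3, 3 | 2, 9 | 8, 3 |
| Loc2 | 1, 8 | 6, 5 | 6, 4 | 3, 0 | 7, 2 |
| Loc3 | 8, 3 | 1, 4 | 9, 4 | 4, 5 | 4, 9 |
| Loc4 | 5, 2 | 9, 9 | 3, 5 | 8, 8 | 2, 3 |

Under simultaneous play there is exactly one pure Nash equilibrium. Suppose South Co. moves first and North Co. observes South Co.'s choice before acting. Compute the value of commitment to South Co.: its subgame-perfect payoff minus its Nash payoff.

0

North Co. best-responds to each possible South Co. move:
- V: BR = Loc3, leader payoff 3.
- W: BR = Loc4, leader payoff 9.
- X: BR = Loc3, leader payoff 4.
- Y: BR = Loc4, leader payoff 8.
- Z: BR = Loc1, leader payoff 3.
South Co.'s induced payoffs are 3, 9, 4, 8, 3, so South Co. commits to W. Subgame-perfect outcome: (Loc4, W) with payoffs (9, 9).
For the simultaneous game, intersect best replies.
North Co.'s best replies: V→Loc3; W→Loc4; X→Loc3; Y→Loc4; Z→Loc1.
South Co.'s best replies: Loc1→Y; Loc2→V; Loc3→Z; Loc4→W.
Only (Loc4, W) has each player best-responding; Nash payoffs (9, 9).
South Co.'s commitment gain: 9 − 9 = 0.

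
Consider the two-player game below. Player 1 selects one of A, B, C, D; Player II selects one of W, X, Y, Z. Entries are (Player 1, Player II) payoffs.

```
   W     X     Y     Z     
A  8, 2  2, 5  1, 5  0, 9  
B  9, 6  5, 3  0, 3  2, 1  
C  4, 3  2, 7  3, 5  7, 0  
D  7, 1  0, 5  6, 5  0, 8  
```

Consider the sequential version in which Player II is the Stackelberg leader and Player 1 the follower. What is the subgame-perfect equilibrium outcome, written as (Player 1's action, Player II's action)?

Backward induction with Player II moving first.
- W: BR = B, leader payoff 6.
- X: BR = B, leader payoff 3.
- Y: BR = D, leader payoff 5.
- Z: BR = C, leader payoff 0.
Player II's induced payoffs are 6, 3, 5, 0, so Player II commits to W. Subgame-perfect outcome: (B, W) with payoffs (9, 6).

(B, W)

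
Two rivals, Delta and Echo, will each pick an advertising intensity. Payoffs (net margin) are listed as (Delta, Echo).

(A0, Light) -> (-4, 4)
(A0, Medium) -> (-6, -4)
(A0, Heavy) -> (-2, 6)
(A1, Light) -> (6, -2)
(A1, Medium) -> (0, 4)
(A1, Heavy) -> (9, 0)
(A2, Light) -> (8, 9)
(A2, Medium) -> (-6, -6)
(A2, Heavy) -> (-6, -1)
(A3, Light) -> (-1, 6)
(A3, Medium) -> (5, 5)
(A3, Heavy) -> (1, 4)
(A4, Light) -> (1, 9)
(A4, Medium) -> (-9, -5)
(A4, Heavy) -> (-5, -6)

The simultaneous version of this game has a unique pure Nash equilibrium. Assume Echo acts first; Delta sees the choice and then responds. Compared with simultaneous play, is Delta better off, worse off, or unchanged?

Work backward from Delta's decision.
- Light: Delta compares -4, 6, 8, -1, 1 and picks A2; Echo would get 9.
- Medium: Delta compares -6, 0, -6, 5, -9 and picks A3; Echo would get 5.
- Heavy: Delta compares -2, 9, -6, 1, -5 and picks A1; Echo would get 0.
Maximizing over 9, 5, 0, Echo chooses Light. Subgame-perfect outcome: (A2, Light) with payoffs (8, 9).
Under simultaneous play:
Delta's best replies: Light→A2; Medium→A3; Heavy→A1.
Echo's best replies: A0→Heavy; A1→Medium; A2→Light; A3→Light; A4→Light.
Only (A2, Light) has each player best-responding; Nash payoffs (8, 9).
Delta earns 8 sequentially versus 8 at the Nash outcome: unchanged.

unchanged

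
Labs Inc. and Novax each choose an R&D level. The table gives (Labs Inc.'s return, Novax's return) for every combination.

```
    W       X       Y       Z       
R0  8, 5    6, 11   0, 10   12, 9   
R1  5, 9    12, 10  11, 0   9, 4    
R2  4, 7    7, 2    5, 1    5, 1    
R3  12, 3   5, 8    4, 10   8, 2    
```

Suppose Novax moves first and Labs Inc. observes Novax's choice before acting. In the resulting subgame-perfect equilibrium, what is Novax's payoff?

10

Work backward from Labs Inc.'s decision.
- W → Labs Inc. plays R3 (best of 8, 5, 4, 12); Novax gets 3.
- X → Labs Inc. plays R1 (best of 6, 12, 7, 5); Novax gets 10.
- Y → Labs Inc. plays R1 (best of 0, 11, 5, 4); Novax gets 0.
- Z → Labs Inc. plays R0 (best of 12, 9, 5, 8); Novax gets 9.
Among 3, 10, 0, 9, the best is 10 at X. Subgame-perfect outcome: (R1, X) with payoffs (12, 10).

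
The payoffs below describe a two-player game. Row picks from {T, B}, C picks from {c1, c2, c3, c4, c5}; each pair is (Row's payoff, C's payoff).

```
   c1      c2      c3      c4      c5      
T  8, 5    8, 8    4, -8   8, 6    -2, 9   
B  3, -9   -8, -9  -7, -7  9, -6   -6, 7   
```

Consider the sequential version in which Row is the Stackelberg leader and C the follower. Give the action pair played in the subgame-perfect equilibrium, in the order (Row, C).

Backward induction with Row moving first.
- T: BR = c5, leader payoff -2.
- B: BR = c5, leader payoff -6.
Maximizing over -2, -6, Row chooses T. Subgame-perfect outcome: (T, c5) with payoffs (-2, 9).

(T, c5)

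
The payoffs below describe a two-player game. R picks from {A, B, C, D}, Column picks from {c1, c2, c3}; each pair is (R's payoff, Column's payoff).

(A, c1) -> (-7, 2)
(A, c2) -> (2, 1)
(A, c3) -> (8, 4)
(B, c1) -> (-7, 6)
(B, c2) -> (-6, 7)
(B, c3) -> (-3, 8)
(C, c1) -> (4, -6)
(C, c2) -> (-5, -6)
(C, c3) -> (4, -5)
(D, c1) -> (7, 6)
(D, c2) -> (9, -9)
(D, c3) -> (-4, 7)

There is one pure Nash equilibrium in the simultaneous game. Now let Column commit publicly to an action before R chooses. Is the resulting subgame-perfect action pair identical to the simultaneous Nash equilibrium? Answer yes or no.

Backward induction with Column moving first.
- c1 → R plays D (best of -7, -7, 4, 7); Column gets 6.
- c2 → R plays D (best of 2, -6, -5, 9); Column gets -9.
- c3 → R plays A (best of 8, -3, 4, -4); Column gets 4.
Among 6, -9, 4, the best is 6 at c1. Subgame-perfect outcome: (D, c1) with payoffs (7, 6).
Under simultaneous play:
R's best replies: c1→D; c2→D; c3→A.
Column's best replies: A→c3; B→c3; C→c3; D→c3.
The unique mutual best reply is (A, c3), giving (8, 4).
Sequential outcome (D, c1) differs from the Nash profile (A, c3).

no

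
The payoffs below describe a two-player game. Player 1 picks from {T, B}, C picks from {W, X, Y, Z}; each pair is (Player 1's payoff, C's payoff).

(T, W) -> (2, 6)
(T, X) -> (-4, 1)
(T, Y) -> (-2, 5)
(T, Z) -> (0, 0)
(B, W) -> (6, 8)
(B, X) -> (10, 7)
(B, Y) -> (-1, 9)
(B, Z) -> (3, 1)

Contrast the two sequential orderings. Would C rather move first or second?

first

If Player 1 leads: C's best replies are T→W, B→Y; Player 1's induced payoffs 2, -1; outcome (T, W), payoffs (2, 6).
If C leads: Player 1's best replies are W→B, X→B, Y→B, Z→B; C's induced payoffs 8, 7, 9, 1; outcome (B, Y), payoffs (-1, 9).
C gets 9 moving first and 6 moving second, so C prefers to move first.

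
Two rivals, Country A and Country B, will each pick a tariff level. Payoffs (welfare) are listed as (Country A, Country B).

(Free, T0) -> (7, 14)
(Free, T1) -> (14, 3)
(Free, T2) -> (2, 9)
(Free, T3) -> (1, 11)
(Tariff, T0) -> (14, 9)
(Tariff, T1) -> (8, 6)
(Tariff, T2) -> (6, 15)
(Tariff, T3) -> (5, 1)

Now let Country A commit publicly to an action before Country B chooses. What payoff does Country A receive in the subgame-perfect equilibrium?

Backward induction with Country A moving first.
- Free: BR = T0, leader payoff 7.
- Tariff: BR = T2, leader payoff 6.
Among 7, 6, the best is 7 at Free. Subgame-perfect outcome: (Free, T0) with payoffs (7, 14).

7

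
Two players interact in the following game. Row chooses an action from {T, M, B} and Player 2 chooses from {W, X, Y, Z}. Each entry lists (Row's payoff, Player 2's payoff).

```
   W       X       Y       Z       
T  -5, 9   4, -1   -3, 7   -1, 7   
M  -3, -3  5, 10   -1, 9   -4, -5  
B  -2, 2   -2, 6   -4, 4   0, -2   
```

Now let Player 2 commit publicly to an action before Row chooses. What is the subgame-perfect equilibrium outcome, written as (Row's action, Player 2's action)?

Work backward from Row's decision.
- W → Row plays B (best of -5, -3, -2); Player 2 gets 2.
- X → Row plays M (best of 4, 5, -2); Player 2 gets 10.
- Y → Row plays M (best of -3, -1, -4); Player 2 gets 9.
- Z → Row plays B (best of -1, -4, 0); Player 2 gets -2.
Maximizing over 2, 10, 9, -2, Player 2 chooses X. Subgame-perfect outcome: (M, X) with payoffs (5, 10).

(M, X)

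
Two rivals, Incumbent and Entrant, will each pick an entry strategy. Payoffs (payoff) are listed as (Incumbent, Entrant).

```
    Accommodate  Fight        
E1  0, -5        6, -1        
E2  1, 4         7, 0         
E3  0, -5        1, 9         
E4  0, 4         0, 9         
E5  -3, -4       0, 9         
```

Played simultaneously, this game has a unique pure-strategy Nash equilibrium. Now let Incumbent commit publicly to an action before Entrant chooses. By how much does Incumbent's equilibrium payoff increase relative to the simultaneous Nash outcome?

5

Entrant best-responds to each possible Incumbent move:
- E1: BR = Fight, leader payoff 6.
- E2: BR = Accommodate, leader payoff 1.
- E3: BR = Fight, leader payoff 1.
- E4: BR = Fight, leader payoff 0.
- E5: BR = Fight, leader payoff 0.
Incumbent's induced payoffs are 6, 1, 1, 0, 0, so Incumbent commits to E1. Subgame-perfect outcome: (E1, Fight) with payoffs (6, -1).
For the simultaneous game, intersect best replies.
Incumbent's best replies: Accommodate→E2; Fight→E2.
Entrant's best replies: E1→Fight; E2→Accommodate; E3→Fight; E4→Fight; E5→Fight.
Only (E2, Accommodate) has each player best-responding; Nash payoffs (1, 4).
Incumbent's commitment gain: 6 − 1 = 5.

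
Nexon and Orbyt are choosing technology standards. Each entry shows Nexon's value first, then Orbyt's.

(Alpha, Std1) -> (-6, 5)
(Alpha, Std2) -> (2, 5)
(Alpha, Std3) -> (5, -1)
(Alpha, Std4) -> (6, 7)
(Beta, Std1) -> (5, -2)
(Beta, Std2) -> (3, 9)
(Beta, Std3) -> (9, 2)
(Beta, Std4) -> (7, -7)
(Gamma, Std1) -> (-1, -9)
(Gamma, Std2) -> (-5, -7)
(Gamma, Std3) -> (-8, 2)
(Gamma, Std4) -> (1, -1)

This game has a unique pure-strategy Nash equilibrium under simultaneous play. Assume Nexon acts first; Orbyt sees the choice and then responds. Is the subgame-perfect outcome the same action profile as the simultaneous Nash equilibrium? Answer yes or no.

Work backward from Orbyt's decision.
- Alpha → Orbyt plays Std4 (best of 5, 5, -1, 7); Nexon gets 6.
- Beta → Orbyt plays Std2 (best of -2, 9, 2, -7); Nexon gets 3.
- Gamma → Orbyt plays Std3 (best of -9, -7, 2, -1); Nexon gets -8.
Nexon's induced payoffs are 6, 3, -8, so Nexon commits to Alpha. Subgame-perfect outcome: (Alpha, Std4) with payoffs (6, 7).
Now find the simultaneous Nash equilibrium.
Nexon's best replies: Std1→Beta; Std2→Beta; Std3→Beta; Std4→Beta.
Orbyt's best replies: Alpha→Std4; Beta→Std2; Gamma→Std3.
Only (Beta, Std2) has each player best-responding; Nash payoffs (3, 9).
Sequential outcome (Alpha, Std4) differs from the Nash profile (Beta, Std2).

no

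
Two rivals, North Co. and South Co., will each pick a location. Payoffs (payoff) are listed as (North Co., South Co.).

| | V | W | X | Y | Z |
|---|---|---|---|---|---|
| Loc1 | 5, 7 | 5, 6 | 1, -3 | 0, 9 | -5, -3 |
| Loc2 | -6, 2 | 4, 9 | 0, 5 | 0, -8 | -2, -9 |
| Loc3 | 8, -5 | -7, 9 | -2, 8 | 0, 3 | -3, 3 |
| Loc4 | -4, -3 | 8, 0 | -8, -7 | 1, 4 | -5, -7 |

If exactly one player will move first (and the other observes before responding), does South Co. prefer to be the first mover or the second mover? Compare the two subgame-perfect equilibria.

second

If North Co. leads: South Co.'s best replies are Loc1→Y, Loc2→W, Loc3→W, Loc4→Y; North Co.'s induced payoffs 0, 4, -7, 1; outcome (Loc2, W), payoffs (4, 9).
If South Co. leads: North Co.'s best replies are V→Loc3, W→Loc4, X→Loc1, Y→Loc4, Z→Loc2; South Co.'s induced payoffs -5, 0, -3, 4, -9; outcome (Loc4, Y), payoffs (1, 4).
South Co. gets 4 moving first and 9 moving second, so South Co. prefers to move second.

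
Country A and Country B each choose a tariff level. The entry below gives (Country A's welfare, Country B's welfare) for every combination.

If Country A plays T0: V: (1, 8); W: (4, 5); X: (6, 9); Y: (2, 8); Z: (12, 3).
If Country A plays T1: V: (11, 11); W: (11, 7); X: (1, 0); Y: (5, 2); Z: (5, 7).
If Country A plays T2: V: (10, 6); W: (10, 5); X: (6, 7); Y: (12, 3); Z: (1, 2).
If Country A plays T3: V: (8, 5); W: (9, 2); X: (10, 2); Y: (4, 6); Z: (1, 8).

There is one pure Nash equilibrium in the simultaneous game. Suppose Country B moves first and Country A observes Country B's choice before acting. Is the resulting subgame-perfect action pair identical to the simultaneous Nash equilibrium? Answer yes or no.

yes

Country A best-responds to each possible Country B move:
- V → Country A plays T1 (best of 1, 11, 10, 8); Country B gets 11.
- W → Country A plays T1 (best of 4, 11, 10, 9); Country B gets 7.
- X → Country A plays T3 (best of 6, 1, 6, 10); Country B gets 2.
- Y → Country A plays T2 (best of 2, 5, 12, 4); Country B gets 3.
- Z → Country A plays T0 (best of 12, 5, 1, 1); Country B gets 3.
Country B's induced payoffs are 11, 7, 2, 3, 3, so Country B commits to V. Subgame-perfect outcome: (T1, V) with payoffs (11, 11).
Now find the simultaneous Nash equilibrium.
Country A's best replies: V→T1; W→T1; X→T3; Y→T2; Z→T0.
Country B's best replies: T0→X; T1→V; T2→X; T3→Z.
Only (T1, V) has each player best-responding; Nash payoffs (11, 11).
Sequential outcome (T1, V) coincides with the Nash profile (T1, V).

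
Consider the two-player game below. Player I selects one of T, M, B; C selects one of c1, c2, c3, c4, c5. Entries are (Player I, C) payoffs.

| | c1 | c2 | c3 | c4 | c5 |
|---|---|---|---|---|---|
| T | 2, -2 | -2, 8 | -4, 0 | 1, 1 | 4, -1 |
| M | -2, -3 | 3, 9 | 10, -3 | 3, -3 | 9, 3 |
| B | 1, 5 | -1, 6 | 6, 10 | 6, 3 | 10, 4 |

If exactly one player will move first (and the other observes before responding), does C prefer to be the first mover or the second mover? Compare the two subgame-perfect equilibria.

second

If Player I leads: C's best replies are T→c2, M→c2, B→c3; Player I's induced payoffs -2, 3, 6; outcome (B, c3), payoffs (6, 10).
If C leads: Player I's best replies are c1→T, c2→M, c3→M, c4→B, c5→B; C's induced payoffs -2, 9, -3, 3, 4; outcome (M, c2), payoffs (3, 9).
C gets 9 moving first and 10 moving second, so C prefers to move second.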